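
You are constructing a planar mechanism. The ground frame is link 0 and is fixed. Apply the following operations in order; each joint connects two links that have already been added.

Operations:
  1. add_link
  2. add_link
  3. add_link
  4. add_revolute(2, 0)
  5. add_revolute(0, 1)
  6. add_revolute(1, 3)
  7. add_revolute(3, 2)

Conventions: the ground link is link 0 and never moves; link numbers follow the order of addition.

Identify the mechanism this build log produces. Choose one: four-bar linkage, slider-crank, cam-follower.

links: 4 (incl. ground); joints: 4 revolute, 0 prismatic, 0 higher (cam) pair, forming one closed loop
4 links in a single 4R loop → four-bar linkage

four-bar linkage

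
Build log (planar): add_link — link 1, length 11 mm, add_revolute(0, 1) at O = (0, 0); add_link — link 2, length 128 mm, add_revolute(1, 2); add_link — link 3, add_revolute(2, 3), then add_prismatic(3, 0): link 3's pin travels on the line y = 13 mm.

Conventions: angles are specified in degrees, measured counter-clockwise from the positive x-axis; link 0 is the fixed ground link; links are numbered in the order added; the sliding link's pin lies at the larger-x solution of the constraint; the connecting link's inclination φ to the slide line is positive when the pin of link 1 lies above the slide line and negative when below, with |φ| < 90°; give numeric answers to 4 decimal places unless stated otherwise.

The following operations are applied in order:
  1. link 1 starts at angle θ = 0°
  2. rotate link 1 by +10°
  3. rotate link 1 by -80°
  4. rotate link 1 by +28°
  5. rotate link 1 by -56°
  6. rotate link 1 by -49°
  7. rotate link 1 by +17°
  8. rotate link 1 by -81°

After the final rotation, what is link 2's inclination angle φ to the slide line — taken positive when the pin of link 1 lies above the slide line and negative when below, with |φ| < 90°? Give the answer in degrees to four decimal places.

geometry: r = 11 mm, L = 128 mm, e = 13 mm; θ starts at 0°
rotate link 1 by +10°: θ ← 0° +10° = 10°
rotate link 1 by -80°: θ ← 10° -80° = -70°
rotate link 1 by +28°: θ ← -70° +28° = -42°
rotate link 1 by -56°: θ ← -42° -56° = -98°
rotate link 1 by -49°: θ ← -98° -49° = -147°
rotate link 1 by +17°: θ ← -147° +17° = -130°
rotate link 1 by -81°: θ ← -130° -81° = -211°
h = r sin θ − e = 5.665419 − 13 = -7.334581
sin φ = h / L = -7.334581 / 128 = -0.05730142
φ = arcsin(-0.05730142) = -3.284929°

-3.2849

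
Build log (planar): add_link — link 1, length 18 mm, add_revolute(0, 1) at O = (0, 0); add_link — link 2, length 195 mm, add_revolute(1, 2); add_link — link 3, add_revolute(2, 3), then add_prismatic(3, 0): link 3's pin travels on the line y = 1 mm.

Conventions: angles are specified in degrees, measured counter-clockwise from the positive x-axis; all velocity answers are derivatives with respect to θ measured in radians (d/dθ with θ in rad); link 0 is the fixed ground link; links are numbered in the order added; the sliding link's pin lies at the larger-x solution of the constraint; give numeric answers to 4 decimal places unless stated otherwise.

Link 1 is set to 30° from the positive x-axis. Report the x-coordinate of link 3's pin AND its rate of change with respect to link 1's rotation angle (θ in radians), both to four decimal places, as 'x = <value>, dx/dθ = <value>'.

geometry: r = 18 mm, L = 195 mm, e = 1 mm
crank pin P = (r cos θ, r sin θ) = (15.588457, 9.000000)
h = r sin θ − e = 9.000000 − 1 = 8.000000
x = r cos θ + √(L² − h²) = 15.588457 + 194.835828 = 210.424286
dx/dθ = −r sin θ − h·r cos θ/√(L² − h²) (θ in radians; h = 8.000000) = -9.640065

x = 210.4243, dx/dθ = -9.6401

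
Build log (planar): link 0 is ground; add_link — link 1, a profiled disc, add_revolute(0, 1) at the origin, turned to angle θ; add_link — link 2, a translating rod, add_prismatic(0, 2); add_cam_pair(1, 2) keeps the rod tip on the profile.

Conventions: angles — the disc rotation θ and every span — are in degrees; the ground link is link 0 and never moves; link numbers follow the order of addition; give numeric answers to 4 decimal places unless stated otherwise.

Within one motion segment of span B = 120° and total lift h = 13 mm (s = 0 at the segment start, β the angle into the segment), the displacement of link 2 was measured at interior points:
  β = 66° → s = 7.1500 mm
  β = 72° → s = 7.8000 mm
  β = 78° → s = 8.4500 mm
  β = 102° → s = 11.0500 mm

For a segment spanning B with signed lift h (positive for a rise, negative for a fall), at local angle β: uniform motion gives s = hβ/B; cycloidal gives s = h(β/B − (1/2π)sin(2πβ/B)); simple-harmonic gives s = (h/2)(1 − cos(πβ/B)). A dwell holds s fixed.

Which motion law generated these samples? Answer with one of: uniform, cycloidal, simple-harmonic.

candidates at β/B = r: uniform s = h·r (linear in β); cycloidal s = h·(r − sin(2πr)/(2π)); simple-harmonic s = (h/2)(1 − cos(πr))
β=66°: printed 7.1500 | uniform 7.1500, cycloidal 7.7894, simple-harmonic 7.5168
β=72°: printed 7.8000 | uniform 7.8000, cycloidal 9.0161, simple-harmonic 8.5086
β=78°: printed 8.4500 | uniform 8.4500, cycloidal 10.1239, simple-harmonic 9.4509
β=102°: printed 11.0500 | uniform 11.0500, cycloidal 12.7239, simple-harmonic 12.2915
only one law matches every sample → uniform

uniform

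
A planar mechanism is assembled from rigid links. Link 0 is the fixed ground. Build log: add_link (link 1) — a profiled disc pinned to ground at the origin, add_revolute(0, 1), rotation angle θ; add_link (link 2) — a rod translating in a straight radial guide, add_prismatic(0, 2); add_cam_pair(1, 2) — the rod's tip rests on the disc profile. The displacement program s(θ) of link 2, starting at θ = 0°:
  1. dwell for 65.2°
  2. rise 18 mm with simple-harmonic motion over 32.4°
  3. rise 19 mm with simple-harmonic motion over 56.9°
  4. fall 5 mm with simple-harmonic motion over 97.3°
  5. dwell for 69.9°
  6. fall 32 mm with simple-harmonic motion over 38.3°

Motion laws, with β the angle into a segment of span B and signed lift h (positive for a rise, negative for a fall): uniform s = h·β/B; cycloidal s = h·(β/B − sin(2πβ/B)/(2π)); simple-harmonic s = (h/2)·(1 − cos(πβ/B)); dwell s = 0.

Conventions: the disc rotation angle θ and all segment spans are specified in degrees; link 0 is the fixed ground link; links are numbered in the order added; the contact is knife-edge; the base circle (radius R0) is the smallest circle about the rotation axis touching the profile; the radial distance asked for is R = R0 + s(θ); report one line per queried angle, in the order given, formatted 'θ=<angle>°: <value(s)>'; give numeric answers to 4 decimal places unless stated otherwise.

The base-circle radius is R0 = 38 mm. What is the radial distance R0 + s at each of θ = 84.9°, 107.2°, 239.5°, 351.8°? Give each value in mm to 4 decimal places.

seg 1 [0°–65.2°] dwell: s stays 0.0000
seg 2 [65.2°–97.6°] simple-harmonic, h=18: θ=84.9° here. β=19.7, B=32.4. 18/2·(1 − cos(π·0.6080)) = 11.9960 → s = 11.9960
seg 2 [65.2°–97.6°] simple-harmonic, h=18: full span → s += 18 → s = 18.0000
seg 3 [97.6°–154.5°] simple-harmonic, h=19: θ=107.2° here. β=9.6, B=56.9. 19/2·(1 − cos(π·0.1687)) = 1.3035 → s = 19.3035
seg 3 [97.6°–154.5°] simple-harmonic, h=19: full span → s += 19 → s = 37.0000
seg 4 [154.5°–251.8°] simple-harmonic, h=-5: θ=239.5° here. β=85, B=97.3. -5/2·(1 − cos(π·0.8736)) = -4.8054 → s = 32.1946
seg 4 [154.5°–251.8°] simple-harmonic, h=-5: full span → s += -5 → s = 32.0000
seg 5 [251.8°–321.7°] dwell: s stays 32.0000
seg 6 [321.7°–360°] simple-harmonic, h=-32: θ=351.8° here. β=30.1, B=38.3. -32/2·(1 − cos(π·0.7859)) = -28.5151 → s = 3.4849
θ=84.9°: R = R0 + s = 38 + 11.9960 = 49.9960
θ=107.2°: R = R0 + s = 38 + 19.3035 = 57.3035
θ=239.5°: R = R0 + s = 38 + 32.1946 = 70.1946
θ=351.8°: R = R0 + s = 38 + 3.4849 = 41.4849

θ=84.9°: 49.9960
θ=107.2°: 57.3035
θ=239.5°: 70.1946
θ=351.8°: 41.4849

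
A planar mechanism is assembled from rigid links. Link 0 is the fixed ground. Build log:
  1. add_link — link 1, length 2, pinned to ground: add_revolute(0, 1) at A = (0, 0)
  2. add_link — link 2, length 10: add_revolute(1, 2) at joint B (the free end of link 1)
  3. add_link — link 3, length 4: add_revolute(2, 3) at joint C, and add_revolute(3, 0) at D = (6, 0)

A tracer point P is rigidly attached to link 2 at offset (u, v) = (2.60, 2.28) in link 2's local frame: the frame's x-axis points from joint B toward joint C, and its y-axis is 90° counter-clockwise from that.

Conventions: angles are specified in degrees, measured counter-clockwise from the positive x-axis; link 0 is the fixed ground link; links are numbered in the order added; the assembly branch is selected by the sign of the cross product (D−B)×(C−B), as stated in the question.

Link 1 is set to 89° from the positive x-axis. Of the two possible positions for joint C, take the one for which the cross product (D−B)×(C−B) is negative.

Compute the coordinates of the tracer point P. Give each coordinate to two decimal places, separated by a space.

A=(0,0), D=(6.00,0)
B = A + 2.00·(cos89°, sin89°) = (0.0349, 1.9997)
|BD| = 6.2914
circle(B,10.00) ∩ circle(D,4.00): a=9.8215, h=1.8810
  candidates: C₊=(9.9449,0.6614) cross=11.834; C₋=(8.7492,-2.9055) cross=-11.834
  branch - wants cross < 0 → take C=(8.7492,-2.9055) (cross=-11.834)
ex = (C−B)/|BC| = (0.8714,-0.4905); ey = (0.4905,0.8714)
P = B + 2.60·ex + 2.28·ey = (3.4190,2.7112)

3.42 2.71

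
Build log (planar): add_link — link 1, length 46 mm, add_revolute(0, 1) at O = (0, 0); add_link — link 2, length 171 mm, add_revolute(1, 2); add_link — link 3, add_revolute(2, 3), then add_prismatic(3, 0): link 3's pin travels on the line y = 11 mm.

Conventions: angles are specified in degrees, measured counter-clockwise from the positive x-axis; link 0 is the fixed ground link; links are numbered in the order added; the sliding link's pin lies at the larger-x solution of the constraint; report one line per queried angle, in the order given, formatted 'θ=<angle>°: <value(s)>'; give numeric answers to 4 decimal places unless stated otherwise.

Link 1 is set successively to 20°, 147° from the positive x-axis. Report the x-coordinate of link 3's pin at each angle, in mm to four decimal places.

geometry: r = 46 mm, L = 171 mm, e = 11 mm
θ=20°: crank pin P = (r cos θ, r sin θ) = (43.225861, 15.732927)
θ=20°: h = r sin θ − e = 15.732927 − 11 = 4.732927
θ=20°: x = r cos θ + √(L² − h²) = 43.225861 + 170.934489 = 214.160349
θ=147°: crank pin P = (r cos θ, r sin θ) = (-38.578846, 25.053396)
θ=147°: h = r sin θ − e = 25.053396 − 11 = 14.053396
θ=147°: x = r cos θ + √(L² − h²) = -38.578846 + 170.421542 = 131.842696

θ=20°: 214.1603
θ=147°: 131.8427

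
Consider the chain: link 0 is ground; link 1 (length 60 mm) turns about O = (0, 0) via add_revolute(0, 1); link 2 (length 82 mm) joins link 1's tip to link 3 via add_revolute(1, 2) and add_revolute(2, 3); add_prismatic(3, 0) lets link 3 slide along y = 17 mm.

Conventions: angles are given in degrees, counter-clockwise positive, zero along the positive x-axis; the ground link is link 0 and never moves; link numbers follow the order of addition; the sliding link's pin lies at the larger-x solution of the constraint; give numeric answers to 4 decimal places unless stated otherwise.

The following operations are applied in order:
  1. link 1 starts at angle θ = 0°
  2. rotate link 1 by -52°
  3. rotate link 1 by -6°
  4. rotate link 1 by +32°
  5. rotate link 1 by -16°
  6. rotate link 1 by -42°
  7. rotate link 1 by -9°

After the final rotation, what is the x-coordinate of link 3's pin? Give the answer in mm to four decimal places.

geometry: r = 60 mm, L = 82 mm, e = 17 mm; θ starts at 0°
rotate link 1 by -52°: θ ← 0° -52° = -52°
rotate link 1 by -6°: θ ← -52° -6° = -58°
rotate link 1 by +32°: θ ← -58° +32° = -26°
rotate link 1 by -16°: θ ← -26° -16° = -42°
rotate link 1 by -42°: θ ← -42° -42° = -84°
rotate link 1 by -9°: θ ← -84° -9° = -93°
crank pin P = (r cos θ, r sin θ) = (-3.140157, -59.917772)
h = r sin θ − e = -59.917772 − 17 = -76.917772
x = r cos θ + √(L² − h²) = -3.140157 + 28.419295 = 25.279138

25.2791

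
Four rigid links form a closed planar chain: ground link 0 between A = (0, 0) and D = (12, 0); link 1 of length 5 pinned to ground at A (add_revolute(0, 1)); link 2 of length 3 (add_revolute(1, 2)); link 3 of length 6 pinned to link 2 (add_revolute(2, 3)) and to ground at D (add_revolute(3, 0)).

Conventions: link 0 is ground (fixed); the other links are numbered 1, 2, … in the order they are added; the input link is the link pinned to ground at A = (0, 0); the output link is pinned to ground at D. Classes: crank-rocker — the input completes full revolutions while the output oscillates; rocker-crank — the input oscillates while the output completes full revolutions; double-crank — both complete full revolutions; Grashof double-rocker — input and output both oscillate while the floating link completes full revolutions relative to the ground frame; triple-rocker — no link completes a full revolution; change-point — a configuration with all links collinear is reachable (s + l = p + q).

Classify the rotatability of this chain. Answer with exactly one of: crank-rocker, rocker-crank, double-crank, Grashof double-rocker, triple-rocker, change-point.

lengths: ground=12, input=5, coupler=3, output=6
sorted: s=3 (shortest), l=12 (longest), p+q=11
s + l = 15 vs p + q = 11
s + l > p + q → non-Grashof → no link fully rotates → triple-rocker

triple-rocker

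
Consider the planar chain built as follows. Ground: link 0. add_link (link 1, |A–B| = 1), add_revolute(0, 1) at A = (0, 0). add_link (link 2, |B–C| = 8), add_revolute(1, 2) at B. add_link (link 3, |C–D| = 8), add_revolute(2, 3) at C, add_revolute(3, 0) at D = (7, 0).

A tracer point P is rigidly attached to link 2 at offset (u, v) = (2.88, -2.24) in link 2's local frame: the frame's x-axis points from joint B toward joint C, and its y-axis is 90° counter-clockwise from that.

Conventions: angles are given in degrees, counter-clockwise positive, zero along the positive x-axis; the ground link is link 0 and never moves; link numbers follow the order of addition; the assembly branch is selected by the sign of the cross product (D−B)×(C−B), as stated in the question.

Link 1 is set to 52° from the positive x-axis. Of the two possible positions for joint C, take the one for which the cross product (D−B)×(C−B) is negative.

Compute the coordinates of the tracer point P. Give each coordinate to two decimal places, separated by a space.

A=(0,0), D=(7.00,0)
B = A + 1.00·(cos52°, sin52°) = (0.6157, 0.7880)
|BD| = 6.4328
circle(B,8.00) ∩ circle(D,8.00): a=3.2164, h=7.3249
  candidates: C₊=(4.7051,7.6638) cross=47.120; C₋=(2.9105,-6.8758) cross=-47.120
  branch - wants cross < 0 → take C=(2.9105,-6.8758) (cross=-47.120)
ex = (C−B)/|BC| = (0.2869,-0.9580); ey = (0.9580,0.2869)
P = B + 2.88·ex + -2.24·ey = (-0.7040,-2.6135)

-0.70 -2.61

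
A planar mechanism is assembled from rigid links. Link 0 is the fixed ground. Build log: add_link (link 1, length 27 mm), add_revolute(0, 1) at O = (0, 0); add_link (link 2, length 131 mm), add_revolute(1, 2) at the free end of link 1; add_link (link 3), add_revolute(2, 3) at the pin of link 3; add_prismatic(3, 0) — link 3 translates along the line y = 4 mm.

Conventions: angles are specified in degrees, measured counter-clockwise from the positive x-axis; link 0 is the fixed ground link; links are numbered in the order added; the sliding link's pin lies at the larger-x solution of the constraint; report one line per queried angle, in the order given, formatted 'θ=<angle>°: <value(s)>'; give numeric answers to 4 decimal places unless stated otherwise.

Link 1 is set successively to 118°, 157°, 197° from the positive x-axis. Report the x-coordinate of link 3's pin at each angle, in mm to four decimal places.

geometry: r = 27 mm, L = 131 mm, e = 4 mm
θ=118°: crank pin P = (r cos θ, r sin θ) = (-12.675732, 23.839585)
θ=118°: h = r sin θ − e = 23.839585 − 4 = 19.839585
θ=118°: x = r cos θ + √(L² − h²) = -12.675732 + 129.488960 = 116.813228
θ=157°: crank pin P = (r cos θ, r sin θ) = (-24.853631, 10.549740)
θ=157°: h = r sin θ − e = 10.549740 − 4 = 6.549740
θ=157°: x = r cos θ + √(L² − h²) = -24.853631 + 130.836161 = 105.982529
θ=197°: crank pin P = (r cos θ, r sin θ) = (-25.820228, -7.894036)
θ=197°: h = r sin θ − e = -7.894036 − 4 = -11.894036
θ=197°: x = r cos θ + √(L² − h²) = -25.820228 + 130.458928 = 104.638700

θ=118°: 116.8132
θ=157°: 105.9825
θ=197°: 104.6387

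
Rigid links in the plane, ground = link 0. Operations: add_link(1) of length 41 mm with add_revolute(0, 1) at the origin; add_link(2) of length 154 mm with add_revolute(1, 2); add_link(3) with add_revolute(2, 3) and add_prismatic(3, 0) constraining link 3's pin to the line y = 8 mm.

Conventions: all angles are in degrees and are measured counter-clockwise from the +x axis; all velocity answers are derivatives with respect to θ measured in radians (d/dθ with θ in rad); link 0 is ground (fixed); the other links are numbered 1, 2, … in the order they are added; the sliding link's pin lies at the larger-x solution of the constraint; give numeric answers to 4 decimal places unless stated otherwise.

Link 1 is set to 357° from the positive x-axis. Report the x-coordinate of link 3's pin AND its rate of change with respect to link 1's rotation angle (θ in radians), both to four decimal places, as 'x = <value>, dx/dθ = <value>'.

geometry: r = 41 mm, L = 154 mm, e = 8 mm
crank pin P = (r cos θ, r sin θ) = (40.943811, -2.145774)
h = r sin θ − e = -2.145774 − 8 = -10.145774
x = r cos θ + √(L² − h²) = 40.943811 + 153.665426 = 194.609237
dx/dθ = −r sin θ − h·r cos θ/√(L² − h²) (θ in radians; h = -10.145774) = 4.849093

x = 194.6092, dx/dθ = 4.8491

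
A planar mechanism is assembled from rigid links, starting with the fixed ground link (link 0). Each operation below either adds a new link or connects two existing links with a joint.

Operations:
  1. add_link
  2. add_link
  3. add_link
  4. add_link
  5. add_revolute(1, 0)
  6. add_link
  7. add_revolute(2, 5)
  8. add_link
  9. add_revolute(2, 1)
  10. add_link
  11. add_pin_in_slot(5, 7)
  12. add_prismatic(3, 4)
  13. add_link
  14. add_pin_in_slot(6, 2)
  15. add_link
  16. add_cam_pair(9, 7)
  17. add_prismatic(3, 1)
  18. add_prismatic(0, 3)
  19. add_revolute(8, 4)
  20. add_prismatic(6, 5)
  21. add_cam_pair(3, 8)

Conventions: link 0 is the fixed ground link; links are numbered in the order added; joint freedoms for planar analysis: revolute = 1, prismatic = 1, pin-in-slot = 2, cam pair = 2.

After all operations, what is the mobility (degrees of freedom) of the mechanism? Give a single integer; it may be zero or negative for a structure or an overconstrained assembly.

(L,J1,J2)=(1,0,0); link0 fixed
link1: (2,0,0)
link2: (3,0,0)
link3: (4,0,0)
link4: (5,0,0)
R 1-0 [J1]: (5,1,0)
link5: (6,1,0)
R 2-5 [J1]: (6,2,0)
link6: (7,2,0)
R 2-1 [J1]: (7,3,0)
link7: (8,3,0)
PS 5-7 [J2]: (8,3,1)
P 3-4 [J1]: (8,4,1)
link8: (9,4,1)
PS 6-2 [J2]: (9,4,2)
link9: (10,4,2)
C 9-7 [J2]: (10,4,3)
P 3-1 [J1]: (10,5,3)
P 0-3 [J1]: (10,6,3)
R 8-4 [J1]: (10,7,3)
P 6-5 [J1]: (10,8,3)
C 3-8 [J2]: (10,8,4)
Grübler: 3·9 − 2·8 − 4 = 7

M = 7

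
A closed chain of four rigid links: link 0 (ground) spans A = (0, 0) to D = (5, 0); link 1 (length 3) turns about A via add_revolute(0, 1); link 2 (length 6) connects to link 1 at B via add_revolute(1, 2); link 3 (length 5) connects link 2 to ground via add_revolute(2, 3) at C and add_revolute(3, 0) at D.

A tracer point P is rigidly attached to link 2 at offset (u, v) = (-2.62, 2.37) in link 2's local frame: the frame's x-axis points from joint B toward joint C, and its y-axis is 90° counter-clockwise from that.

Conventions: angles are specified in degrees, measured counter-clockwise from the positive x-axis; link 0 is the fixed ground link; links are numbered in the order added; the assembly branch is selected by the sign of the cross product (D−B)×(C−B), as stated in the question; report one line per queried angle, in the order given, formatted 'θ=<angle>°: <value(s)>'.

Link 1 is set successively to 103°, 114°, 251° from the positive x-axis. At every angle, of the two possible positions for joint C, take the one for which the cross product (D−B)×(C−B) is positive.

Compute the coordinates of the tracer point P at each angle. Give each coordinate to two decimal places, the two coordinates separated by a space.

A=(0,0), D=(5.00,0)
θ=103°: B = A + 3.00·(cos103°, sin103°) = (-0.6749, 2.9231)
θ=103°: |BD| = 6.3835
θ=103°: circle(B,6.00) ∩ circle(D,5.00): a=4.0533, h=4.4239
θ=103°:   candidates: C₊=(4.9543,4.9998) cross=28.240; C₋=(0.9028,-2.8658) cross=-28.240
θ=103°:   branch + wants cross > 0 → take C=(4.9543,4.9998) (cross=28.240)
θ=103°: ex = (C−B)/|BC| = (0.9382,0.3461); ey = (-0.3461,0.9382)
θ=103°: P = B + -2.62·ex + 2.37·ey = (-3.9532,4.2398)
θ=114°: B = A + 3.00·(cos114°, sin114°) = (-1.2202, 2.7406)
θ=114°: |BD| = 6.7972
θ=114°: circle(B,6.00) ∩ circle(D,5.00): a=4.2078, h=4.2772
θ=114°:   candidates: C₊=(4.3549,4.9582) cross=29.073; C₋=(0.9058,-2.8701) cross=-29.073
θ=114°:   branch + wants cross > 0 → take C=(4.3549,4.9582) (cross=29.073)
θ=114°: ex = (C−B)/|BC| = (0.9292,0.3696); ey = (-0.3696,0.9292)
θ=114°: P = B + -2.62·ex + 2.37·ey = (-4.5306,3.9745)
θ=251°: B = A + 3.00·(cos251°, sin251°) = (-0.9767, -2.8366)
θ=251°: |BD| = 6.6157
θ=251°: circle(B,6.00) ∩ circle(D,5.00): a=4.1392, h=4.3436
θ=251°:   candidates: C₊=(0.9003,2.8623) cross=28.736; C₋=(4.6251,-4.9859) cross=-28.736
θ=251°:   branch + wants cross > 0 → take C=(0.9003,2.8623) (cross=28.736)
θ=251°: ex = (C−B)/|BC| = (0.3128,0.9498); ey = (-0.9498,0.3128)
θ=251°: P = B + -2.62·ex + 2.37·ey = (-4.0474,-4.5836)

θ=103°: -3.95 4.24
θ=114°: -4.53 3.97
θ=251°: -4.05 -4.58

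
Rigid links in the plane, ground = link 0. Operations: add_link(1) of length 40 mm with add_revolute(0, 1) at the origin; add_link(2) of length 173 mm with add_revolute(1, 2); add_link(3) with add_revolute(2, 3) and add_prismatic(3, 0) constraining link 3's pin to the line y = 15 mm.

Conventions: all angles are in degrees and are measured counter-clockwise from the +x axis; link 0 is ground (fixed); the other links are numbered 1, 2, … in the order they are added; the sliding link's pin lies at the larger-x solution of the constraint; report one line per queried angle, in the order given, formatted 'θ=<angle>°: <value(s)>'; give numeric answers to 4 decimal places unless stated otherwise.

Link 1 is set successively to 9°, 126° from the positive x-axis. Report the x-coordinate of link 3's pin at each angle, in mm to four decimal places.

geometry: r = 40 mm, L = 173 mm, e = 15 mm
θ=9°: crank pin P = (r cos θ, r sin θ) = (39.507534, 6.257379)
θ=9°: h = r sin θ − e = 6.257379 − 15 = -8.742621
θ=9°: x = r cos θ + √(L² − h²) = 39.507534 + 172.778953 = 212.286487
θ=126°: crank pin P = (r cos θ, r sin θ) = (-23.511410, 32.360680)
θ=126°: h = r sin θ − e = 32.360680 − 15 = 17.360680
θ=126°: x = r cos θ + √(L² − h²) = -23.511410 + 172.126717 = 148.615307

θ=9°: 212.2865
θ=126°: 148.6153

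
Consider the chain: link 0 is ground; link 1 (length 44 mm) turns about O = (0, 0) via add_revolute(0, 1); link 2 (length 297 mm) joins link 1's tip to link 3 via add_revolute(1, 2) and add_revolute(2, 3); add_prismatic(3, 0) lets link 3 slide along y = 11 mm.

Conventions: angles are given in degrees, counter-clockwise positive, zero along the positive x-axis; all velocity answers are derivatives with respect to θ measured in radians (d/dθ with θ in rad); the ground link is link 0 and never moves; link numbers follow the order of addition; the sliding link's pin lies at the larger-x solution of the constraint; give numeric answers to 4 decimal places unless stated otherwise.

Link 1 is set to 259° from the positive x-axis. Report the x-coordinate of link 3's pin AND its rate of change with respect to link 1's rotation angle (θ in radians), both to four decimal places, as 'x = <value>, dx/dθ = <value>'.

geometry: r = 44 mm, L = 297 mm, e = 11 mm
crank pin P = (r cos θ, r sin θ) = (-8.395596, -43.191596)
h = r sin θ − e = -43.191596 − 11 = -54.191596
x = r cos θ + √(L² − h²) = -8.395596 + 292.014162 = 283.618566
dx/dθ = −r sin θ − h·r cos θ/√(L² − h²) (θ in radians; h = -54.191596) = 41.633553

x = 283.6186, dx/dθ = 41.6336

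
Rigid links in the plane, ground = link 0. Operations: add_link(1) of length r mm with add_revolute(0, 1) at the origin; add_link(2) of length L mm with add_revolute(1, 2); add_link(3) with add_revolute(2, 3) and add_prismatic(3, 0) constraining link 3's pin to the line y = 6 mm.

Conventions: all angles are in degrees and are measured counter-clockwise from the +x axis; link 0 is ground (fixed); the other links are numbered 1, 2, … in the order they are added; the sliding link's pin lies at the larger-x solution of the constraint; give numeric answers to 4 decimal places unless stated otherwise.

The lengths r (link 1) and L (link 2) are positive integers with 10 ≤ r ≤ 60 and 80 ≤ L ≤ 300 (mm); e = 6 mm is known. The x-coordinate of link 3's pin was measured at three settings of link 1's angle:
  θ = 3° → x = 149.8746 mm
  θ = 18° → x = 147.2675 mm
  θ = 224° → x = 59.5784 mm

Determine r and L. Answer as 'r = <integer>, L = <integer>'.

constraint per measurement: (x − r cos θ)² + (r sin θ − e)² = L²
subtracting the θ₁ and θ₂ equations cancels the r² and L² terms:
r = (x₁² − x₂²) / (2[(x₁cos θ₁ + e sin θ₁) − (x₂cos θ₂ + e sin θ₂)]) = 48.0010 → r = 48
L² = (x₁ − r cos θ₁)² + (r sin θ₁ − e)² = 10404.0068 → L = 102.0000 → L = 102
check at θ₃=224°: x = 59.5784 (printed 59.5784) ✓

r = 48, L = 102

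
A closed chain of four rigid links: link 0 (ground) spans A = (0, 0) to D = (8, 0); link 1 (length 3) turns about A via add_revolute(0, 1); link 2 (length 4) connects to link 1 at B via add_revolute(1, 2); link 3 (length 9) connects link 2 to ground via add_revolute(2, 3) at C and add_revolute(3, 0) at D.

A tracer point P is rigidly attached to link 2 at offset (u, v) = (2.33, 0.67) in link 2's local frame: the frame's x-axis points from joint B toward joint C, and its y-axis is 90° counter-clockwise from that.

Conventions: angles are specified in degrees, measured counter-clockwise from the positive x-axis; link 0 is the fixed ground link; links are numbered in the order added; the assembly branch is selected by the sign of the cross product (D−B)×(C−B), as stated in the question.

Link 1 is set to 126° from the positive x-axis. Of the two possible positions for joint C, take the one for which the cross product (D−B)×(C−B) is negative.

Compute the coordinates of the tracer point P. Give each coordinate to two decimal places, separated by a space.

A=(0,0), D=(8.00,0)
B = A + 3.00·(cos126°, sin126°) = (-1.7634, 2.4271)
|BD| = 10.0605
circle(B,4.00) ∩ circle(D,9.00): a=1.7998, h=3.5722
  candidates: C₊=(0.8451,5.4596) cross=35.938; C₋=(-0.8785,-1.4739) cross=-35.938
  branch - wants cross < 0 → take C=(-0.8785,-1.4739) (cross=-35.938)
ex = (C−B)/|BC| = (0.2212,-0.9752); ey = (0.9752,0.2212)
P = B + 2.33·ex + 0.67·ey = (-0.5945,0.3030)

-0.59 0.30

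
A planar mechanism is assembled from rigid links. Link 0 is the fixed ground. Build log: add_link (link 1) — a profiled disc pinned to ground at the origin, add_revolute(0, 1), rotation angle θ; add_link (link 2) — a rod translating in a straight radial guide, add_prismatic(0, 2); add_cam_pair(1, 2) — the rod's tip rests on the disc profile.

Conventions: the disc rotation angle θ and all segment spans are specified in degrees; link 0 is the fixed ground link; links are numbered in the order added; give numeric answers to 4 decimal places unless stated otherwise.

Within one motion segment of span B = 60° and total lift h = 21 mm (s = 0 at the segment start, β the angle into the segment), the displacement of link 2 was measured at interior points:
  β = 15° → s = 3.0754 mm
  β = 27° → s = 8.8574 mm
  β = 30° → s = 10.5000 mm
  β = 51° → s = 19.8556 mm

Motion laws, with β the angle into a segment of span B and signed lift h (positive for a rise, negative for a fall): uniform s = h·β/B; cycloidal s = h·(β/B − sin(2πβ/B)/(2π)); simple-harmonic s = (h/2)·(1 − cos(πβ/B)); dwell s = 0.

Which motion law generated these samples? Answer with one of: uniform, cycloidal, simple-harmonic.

candidates at β/B = r: uniform s = h·r (linear in β); cycloidal s = h·(r − sin(2πr)/(2π)); simple-harmonic s = (h/2)(1 − cos(πr))
β=15°: printed 3.0754 | uniform 5.2500, cycloidal 1.9077, simple-harmonic 3.0754
β=27°: printed 8.8574 | uniform 9.4500, cycloidal 8.4172, simple-harmonic 8.8574
β=30°: printed 10.5000 | uniform 10.5000, cycloidal 10.5000, simple-harmonic 10.5000
β=51°: printed 19.8556 | uniform 17.8500, cycloidal 20.5539, simple-harmonic 19.8556
only one law matches every sample → simple-harmonic

simple-harmonic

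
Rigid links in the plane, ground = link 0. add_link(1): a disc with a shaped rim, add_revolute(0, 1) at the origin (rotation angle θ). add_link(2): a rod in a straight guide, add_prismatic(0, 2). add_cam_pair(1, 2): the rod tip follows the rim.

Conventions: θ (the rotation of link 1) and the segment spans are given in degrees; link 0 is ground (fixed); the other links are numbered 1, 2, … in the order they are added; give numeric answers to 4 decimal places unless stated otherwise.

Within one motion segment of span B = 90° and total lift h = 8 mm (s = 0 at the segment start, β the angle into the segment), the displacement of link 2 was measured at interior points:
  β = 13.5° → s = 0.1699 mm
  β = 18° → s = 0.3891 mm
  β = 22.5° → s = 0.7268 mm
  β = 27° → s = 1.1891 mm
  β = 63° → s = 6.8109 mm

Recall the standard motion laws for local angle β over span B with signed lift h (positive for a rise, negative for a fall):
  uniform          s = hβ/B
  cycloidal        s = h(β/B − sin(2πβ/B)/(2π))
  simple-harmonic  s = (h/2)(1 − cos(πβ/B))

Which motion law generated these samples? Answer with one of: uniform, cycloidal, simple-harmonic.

candidates at β/B = r: uniform s = h·r (linear in β); cycloidal s = h·(r − sin(2πr)/(2π)); simple-harmonic s = (h/2)(1 − cos(πr))
β=13.5°: printed 0.1699 | uniform 1.2000, cycloidal 0.1699, simple-harmonic 0.4360
β=18°: printed 0.3891 | uniform 1.6000, cycloidal 0.3891, simple-harmonic 0.7639
β=22.5°: printed 0.7268 | uniform 2.0000, cycloidal 0.7268, simple-harmonic 1.1716
β=27°: printed 1.1891 | uniform 2.4000, cycloidal 1.1891, simple-harmonic 1.6489
β=63°: printed 6.8109 | uniform 5.6000, cycloidal 6.8109, simple-harmonic 6.3511
only one law matches every sample → cycloidal

cycloidal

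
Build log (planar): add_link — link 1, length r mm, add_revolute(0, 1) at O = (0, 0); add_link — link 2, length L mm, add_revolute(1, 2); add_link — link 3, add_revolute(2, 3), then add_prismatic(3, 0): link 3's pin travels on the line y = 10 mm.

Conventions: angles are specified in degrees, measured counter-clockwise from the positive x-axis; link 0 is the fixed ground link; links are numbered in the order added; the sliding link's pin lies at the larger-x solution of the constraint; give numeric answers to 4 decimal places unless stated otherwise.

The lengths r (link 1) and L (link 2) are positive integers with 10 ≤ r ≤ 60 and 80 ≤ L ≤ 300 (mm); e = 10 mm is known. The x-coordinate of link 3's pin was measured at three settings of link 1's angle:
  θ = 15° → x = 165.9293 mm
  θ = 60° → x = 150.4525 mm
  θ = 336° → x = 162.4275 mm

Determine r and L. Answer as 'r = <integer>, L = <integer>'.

constraint per measurement: (x − r cos θ)² + (r sin θ − e)² = L²
subtracting the θ₁ and θ₂ equations cancels the r² and L² terms:
r = (x₁² − x₂²) / (2[(x₁cos θ₁ + e sin θ₁) − (x₂cos θ₂ + e sin θ₂)]) = 31.0000 → r = 31
L² = (x₁ − r cos θ₁)² + (r sin θ₁ − e)² = 18495.9902 → L = 136.0000 → L = 136
check at θ₃=336°: x = 162.4275 (printed 162.4275) ✓

r = 31, L = 136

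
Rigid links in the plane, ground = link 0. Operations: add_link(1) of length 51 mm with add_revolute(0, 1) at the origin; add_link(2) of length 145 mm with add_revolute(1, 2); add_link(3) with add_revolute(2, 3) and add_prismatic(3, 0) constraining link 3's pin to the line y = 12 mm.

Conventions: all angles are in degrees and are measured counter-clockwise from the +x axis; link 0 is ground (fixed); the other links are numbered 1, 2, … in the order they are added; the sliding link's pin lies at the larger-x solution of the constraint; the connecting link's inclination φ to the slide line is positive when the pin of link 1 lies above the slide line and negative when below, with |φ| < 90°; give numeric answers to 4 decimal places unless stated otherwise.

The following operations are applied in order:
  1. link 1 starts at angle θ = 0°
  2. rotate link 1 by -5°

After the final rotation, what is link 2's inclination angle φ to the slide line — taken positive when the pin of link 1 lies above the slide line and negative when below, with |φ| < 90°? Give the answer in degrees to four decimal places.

geometry: r = 51 mm, L = 145 mm, e = 12 mm; θ starts at 0°
rotate link 1 by -5°: θ ← 0° -5° = -5°
h = r sin θ − e = -4.444943 − 12 = -16.444943
sin φ = h / L = -16.444943 / 145 = -0.11341340
φ = arcsin(-0.11341340) = -6.512121°

-6.5121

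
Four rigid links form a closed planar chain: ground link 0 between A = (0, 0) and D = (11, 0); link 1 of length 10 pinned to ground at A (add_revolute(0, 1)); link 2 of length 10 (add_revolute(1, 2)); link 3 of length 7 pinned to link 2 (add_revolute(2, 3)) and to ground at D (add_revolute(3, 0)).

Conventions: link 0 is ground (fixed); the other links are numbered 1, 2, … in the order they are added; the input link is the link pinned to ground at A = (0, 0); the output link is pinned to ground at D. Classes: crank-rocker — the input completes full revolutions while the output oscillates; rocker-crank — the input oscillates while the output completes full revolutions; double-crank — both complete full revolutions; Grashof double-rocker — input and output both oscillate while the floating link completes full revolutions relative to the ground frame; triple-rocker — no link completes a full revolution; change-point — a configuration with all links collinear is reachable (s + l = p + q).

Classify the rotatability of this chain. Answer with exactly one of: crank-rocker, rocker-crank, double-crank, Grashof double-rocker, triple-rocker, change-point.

lengths: ground=11, input=10, coupler=10, output=7
sorted: s=7 (shortest), l=11 (longest), p+q=20
s + l = 18 vs p + q = 20
s + l < p + q (Grashof) with shortest = output link → rocker-crank

rocker-crank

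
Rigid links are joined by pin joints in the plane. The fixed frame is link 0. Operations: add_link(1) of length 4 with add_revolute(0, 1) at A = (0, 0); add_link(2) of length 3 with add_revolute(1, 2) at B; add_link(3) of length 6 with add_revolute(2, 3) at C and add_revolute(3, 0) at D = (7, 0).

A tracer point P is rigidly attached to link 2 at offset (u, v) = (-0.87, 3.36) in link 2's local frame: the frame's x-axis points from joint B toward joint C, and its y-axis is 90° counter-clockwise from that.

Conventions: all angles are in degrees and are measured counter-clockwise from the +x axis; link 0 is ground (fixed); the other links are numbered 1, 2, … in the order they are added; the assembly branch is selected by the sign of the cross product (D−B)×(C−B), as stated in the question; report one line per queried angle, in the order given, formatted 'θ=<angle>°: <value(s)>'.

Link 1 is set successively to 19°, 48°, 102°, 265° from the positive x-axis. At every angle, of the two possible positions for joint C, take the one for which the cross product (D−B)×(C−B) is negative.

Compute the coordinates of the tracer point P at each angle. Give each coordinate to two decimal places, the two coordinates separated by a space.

A=(0,0), D=(7.00,0)
θ=19°: B = A + 4.00·(cos19°, sin19°) = (3.7821, 1.3023)
θ=19°: |BD| = 3.4714
θ=19°: circle(B,3.00) ∩ circle(D,6.00): a=-2.1531, h=2.0890
θ=19°:   candidates: C₊=(2.5698,4.0464) cross=7.252; C₋=(1.0025,0.1735) cross=-7.252
θ=19°:   branch - wants cross < 0 → take C=(1.0025,0.1735) (cross=-7.252)
θ=19°: ex = (C−B)/|BC| = (-0.9265,-0.3762); ey = (0.3762,-0.9265)
θ=19°: P = B + -0.87·ex + 3.36·ey = (5.8523,-1.4835)
θ=48°: B = A + 4.00·(cos48°, sin48°) = (2.6765, 2.9726)
θ=48°: |BD| = 5.2468
θ=48°: circle(B,3.00) ∩ circle(D,6.00): a=0.0504, h=2.9996
θ=48°:   candidates: C₊=(4.4175,5.4158) cross=15.738; C₋=(1.0186,0.4723) cross=-15.738
θ=48°:   branch - wants cross < 0 → take C=(1.0186,0.4723) (cross=-15.738)
θ=48°: ex = (C−B)/|BC| = (-0.5526,-0.8334); ey = (0.8334,-0.5526)
θ=48°: P = B + -0.87·ex + 3.36·ey = (5.9576,1.8408)
θ=102°: B = A + 4.00·(cos102°, sin102°) = (-0.8316, 3.9126)
θ=102°: |BD| = 8.7546
θ=102°: circle(B,3.00) ∩ circle(D,6.00): a=2.8353, h=0.9805
θ=102°:   candidates: C₊=(2.1429,3.5226) cross=8.584; C₋=(1.2665,1.7684) cross=-8.584
θ=102°:   branch - wants cross < 0 → take C=(1.2665,1.7684) (cross=-8.584)
θ=102°: ex = (C−B)/|BC| = (0.6994,-0.7147); ey = (0.7147,0.6994)
θ=102°: P = B + -0.87·ex + 3.36·ey = (0.9614,6.8844)
θ=265°: B = A + 4.00·(cos265°, sin265°) = (-0.3486, -3.9848)
θ=265°: |BD| = 8.3595
θ=265°: circle(B,3.00) ∩ circle(D,6.00): a=2.5648, h=1.5562
θ=265°:   candidates: C₊=(1.1642,-1.3942) cross=13.009; C₋=(2.6478,-4.1302) cross=-13.009
θ=265°:   branch - wants cross < 0 → take C=(2.6478,-4.1302) (cross=-13.009)
θ=265°: ex = (C−B)/|BC| = (0.9988,-0.0485); ey = (0.0485,0.9988)
θ=265°: P = B + -0.87·ex + 3.36·ey = (-1.0547,-0.5865)

θ=19°: 5.85 -1.48
θ=48°: 5.96 1.84
θ=102°: 0.96 6.88
θ=265°: -1.05 -0.59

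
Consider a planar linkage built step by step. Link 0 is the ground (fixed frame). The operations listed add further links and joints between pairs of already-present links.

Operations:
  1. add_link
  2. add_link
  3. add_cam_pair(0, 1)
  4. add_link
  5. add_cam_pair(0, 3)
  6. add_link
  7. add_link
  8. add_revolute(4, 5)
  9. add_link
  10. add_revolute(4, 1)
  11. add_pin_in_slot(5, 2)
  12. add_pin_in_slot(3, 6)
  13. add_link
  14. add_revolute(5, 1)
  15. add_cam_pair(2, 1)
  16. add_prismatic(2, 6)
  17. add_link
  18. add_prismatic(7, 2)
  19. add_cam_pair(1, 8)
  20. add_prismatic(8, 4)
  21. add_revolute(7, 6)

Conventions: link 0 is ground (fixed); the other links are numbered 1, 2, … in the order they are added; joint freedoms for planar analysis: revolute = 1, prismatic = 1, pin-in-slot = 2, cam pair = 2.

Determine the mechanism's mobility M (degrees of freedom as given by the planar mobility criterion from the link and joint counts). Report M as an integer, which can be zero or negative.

L=1 J1=0 J2=0
add link → L=2 J1=0 J2=0
add link → L=3 J1=0 J2=0
C@0,1 dof=2 J2 → L=3 J1=0 J2=1
add link → L=4 J1=0 J2=1
C@0,3 dof=2 J2 → L=4 J1=0 J2=2
add link → L=5 J1=0 J2=2
add link → L=6 J1=0 J2=2
R@4,5 dof=1 J1 → L=6 J1=1 J2=2
add link → L=7 J1=1 J2=2
R@4,1 dof=1 J1 → L=7 J1=2 J2=2
PS@5,2 dof=2 J2 → L=7 J1=2 J2=3
PS@3,6 dof=2 J2 → L=7 J1=2 J2=4
add link → L=8 J1=2 J2=4
R@5,1 dof=1 J1 → L=8 J1=3 J2=4
C@2,1 dof=2 J2 → L=8 J1=3 J2=5
P@2,6 dof=1 J1 → L=8 J1=4 J2=5
add link → L=9 J1=4 J2=5
P@7,2 dof=1 J1 → L=9 J1=5 J2=5
C@1,8 dof=2 J2 → L=9 J1=5 J2=6
P@8,4 dof=1 J1 → L=9 J1=6 J2=6
R@7,6 dof=1 J1 → L=9 J1=7 J2=6
M=3(L−1)−2J1−J2=3·8−2·7−6=4

M = 4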